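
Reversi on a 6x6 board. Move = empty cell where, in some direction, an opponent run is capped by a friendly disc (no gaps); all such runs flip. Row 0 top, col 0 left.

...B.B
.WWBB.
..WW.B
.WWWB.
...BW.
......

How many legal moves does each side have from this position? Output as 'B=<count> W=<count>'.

-- B to move --
(0,0): no bracket -> illegal
(0,1): flips 2 -> legal
(0,2): no bracket -> illegal
(1,0): flips 2 -> legal
(2,0): no bracket -> illegal
(2,1): flips 2 -> legal
(2,4): no bracket -> illegal
(3,0): flips 3 -> legal
(3,5): no bracket -> illegal
(4,0): flips 2 -> legal
(4,1): flips 2 -> legal
(4,2): no bracket -> illegal
(4,5): flips 1 -> legal
(5,3): no bracket -> illegal
(5,4): flips 1 -> legal
(5,5): no bracket -> illegal
B mobility = 8
-- W to move --
(0,2): no bracket -> illegal
(0,4): flips 1 -> legal
(1,5): flips 2 -> legal
(2,4): flips 1 -> legal
(3,5): flips 1 -> legal
(4,2): flips 1 -> legal
(4,5): flips 1 -> legal
(5,2): no bracket -> illegal
(5,3): flips 1 -> legal
(5,4): flips 1 -> legal
W mobility = 8

Answer: B=8 W=8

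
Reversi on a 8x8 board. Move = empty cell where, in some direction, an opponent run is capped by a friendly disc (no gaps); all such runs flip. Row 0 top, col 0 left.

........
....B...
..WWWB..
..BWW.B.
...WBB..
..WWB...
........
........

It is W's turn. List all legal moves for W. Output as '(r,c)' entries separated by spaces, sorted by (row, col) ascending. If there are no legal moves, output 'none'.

Answer: (0,4) (0,5) (1,6) (2,1) (2,6) (3,1) (3,5) (4,1) (4,2) (4,6) (5,5) (5,6) (6,4) (6,5)

Derivation:
(0,3): no bracket -> illegal
(0,4): flips 1 -> legal
(0,5): flips 1 -> legal
(1,3): no bracket -> illegal
(1,5): no bracket -> illegal
(1,6): flips 1 -> legal
(2,1): flips 1 -> legal
(2,6): flips 1 -> legal
(2,7): no bracket -> illegal
(3,1): flips 1 -> legal
(3,5): flips 1 -> legal
(3,7): no bracket -> illegal
(4,1): flips 1 -> legal
(4,2): flips 1 -> legal
(4,6): flips 2 -> legal
(4,7): no bracket -> illegal
(5,5): flips 2 -> legal
(5,6): flips 1 -> legal
(6,3): no bracket -> illegal
(6,4): flips 2 -> legal
(6,5): flips 1 -> legal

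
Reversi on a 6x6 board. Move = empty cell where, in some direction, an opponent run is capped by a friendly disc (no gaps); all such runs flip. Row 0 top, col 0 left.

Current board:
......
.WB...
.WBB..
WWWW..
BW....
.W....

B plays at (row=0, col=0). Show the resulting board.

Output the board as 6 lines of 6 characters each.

Answer: B.....
.BB...
.WBB..
WWWW..
BW....
.W....

Derivation:
Place B at (0,0); scan 8 dirs for brackets.
Dir NW: edge -> no flip
Dir N: edge -> no flip
Dir NE: edge -> no flip
Dir W: edge -> no flip
Dir E: first cell '.' (not opp) -> no flip
Dir SW: edge -> no flip
Dir S: first cell '.' (not opp) -> no flip
Dir SE: opp run (1,1) capped by B -> flip
All flips: (1,1)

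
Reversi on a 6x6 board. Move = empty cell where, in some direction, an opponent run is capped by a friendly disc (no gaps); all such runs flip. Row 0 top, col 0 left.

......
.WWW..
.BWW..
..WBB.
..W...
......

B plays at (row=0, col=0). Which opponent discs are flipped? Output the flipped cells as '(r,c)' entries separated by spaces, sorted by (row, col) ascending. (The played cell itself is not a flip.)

Dir NW: edge -> no flip
Dir N: edge -> no flip
Dir NE: edge -> no flip
Dir W: edge -> no flip
Dir E: first cell '.' (not opp) -> no flip
Dir SW: edge -> no flip
Dir S: first cell '.' (not opp) -> no flip
Dir SE: opp run (1,1) (2,2) capped by B -> flip

Answer: (1,1) (2,2)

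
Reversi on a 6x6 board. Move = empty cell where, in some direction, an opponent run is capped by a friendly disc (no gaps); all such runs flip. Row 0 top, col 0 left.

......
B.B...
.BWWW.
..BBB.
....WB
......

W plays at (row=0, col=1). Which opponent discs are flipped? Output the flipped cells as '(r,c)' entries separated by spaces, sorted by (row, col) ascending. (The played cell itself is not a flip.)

Answer: (1,2)

Derivation:
Dir NW: edge -> no flip
Dir N: edge -> no flip
Dir NE: edge -> no flip
Dir W: first cell '.' (not opp) -> no flip
Dir E: first cell '.' (not opp) -> no flip
Dir SW: opp run (1,0), next=edge -> no flip
Dir S: first cell '.' (not opp) -> no flip
Dir SE: opp run (1,2) capped by W -> flip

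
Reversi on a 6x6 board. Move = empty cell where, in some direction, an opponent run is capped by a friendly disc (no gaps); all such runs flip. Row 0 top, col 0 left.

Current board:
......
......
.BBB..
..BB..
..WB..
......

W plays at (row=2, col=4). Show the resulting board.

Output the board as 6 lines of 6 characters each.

Place W at (2,4); scan 8 dirs for brackets.
Dir NW: first cell '.' (not opp) -> no flip
Dir N: first cell '.' (not opp) -> no flip
Dir NE: first cell '.' (not opp) -> no flip
Dir W: opp run (2,3) (2,2) (2,1), next='.' -> no flip
Dir E: first cell '.' (not opp) -> no flip
Dir SW: opp run (3,3) capped by W -> flip
Dir S: first cell '.' (not opp) -> no flip
Dir SE: first cell '.' (not opp) -> no flip
All flips: (3,3)

Answer: ......
......
.BBBW.
..BW..
..WB..
......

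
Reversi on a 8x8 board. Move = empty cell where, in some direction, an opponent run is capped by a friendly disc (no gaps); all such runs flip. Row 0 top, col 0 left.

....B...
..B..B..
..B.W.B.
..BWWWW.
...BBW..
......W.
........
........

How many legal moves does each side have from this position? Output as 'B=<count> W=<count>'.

-- B to move --
(1,3): no bracket -> illegal
(1,4): flips 2 -> legal
(2,3): flips 1 -> legal
(2,5): flips 1 -> legal
(2,7): no bracket -> illegal
(3,7): flips 4 -> legal
(4,2): flips 2 -> legal
(4,6): flips 2 -> legal
(4,7): no bracket -> illegal
(5,4): no bracket -> illegal
(5,5): no bracket -> illegal
(5,7): no bracket -> illegal
(6,5): no bracket -> illegal
(6,6): no bracket -> illegal
(6,7): no bracket -> illegal
B mobility = 6
-- W to move --
(0,1): no bracket -> illegal
(0,2): no bracket -> illegal
(0,3): no bracket -> illegal
(0,5): no bracket -> illegal
(0,6): flips 1 -> legal
(1,1): flips 1 -> legal
(1,3): no bracket -> illegal
(1,4): no bracket -> illegal
(1,6): flips 1 -> legal
(1,7): flips 1 -> legal
(2,1): no bracket -> illegal
(2,3): no bracket -> illegal
(2,5): no bracket -> illegal
(2,7): no bracket -> illegal
(3,1): flips 1 -> legal
(3,7): no bracket -> illegal
(4,1): no bracket -> illegal
(4,2): flips 2 -> legal
(5,2): flips 1 -> legal
(5,3): flips 2 -> legal
(5,4): flips 1 -> legal
(5,5): flips 1 -> legal
W mobility = 10

Answer: B=6 W=10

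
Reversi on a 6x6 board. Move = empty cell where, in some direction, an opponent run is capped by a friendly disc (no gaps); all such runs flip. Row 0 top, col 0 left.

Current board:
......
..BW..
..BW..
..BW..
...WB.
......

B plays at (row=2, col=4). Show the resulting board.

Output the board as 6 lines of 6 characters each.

Place B at (2,4); scan 8 dirs for brackets.
Dir NW: opp run (1,3), next='.' -> no flip
Dir N: first cell '.' (not opp) -> no flip
Dir NE: first cell '.' (not opp) -> no flip
Dir W: opp run (2,3) capped by B -> flip
Dir E: first cell '.' (not opp) -> no flip
Dir SW: opp run (3,3), next='.' -> no flip
Dir S: first cell '.' (not opp) -> no flip
Dir SE: first cell '.' (not opp) -> no flip
All flips: (2,3)

Answer: ......
..BW..
..BBB.
..BW..
...WB.
......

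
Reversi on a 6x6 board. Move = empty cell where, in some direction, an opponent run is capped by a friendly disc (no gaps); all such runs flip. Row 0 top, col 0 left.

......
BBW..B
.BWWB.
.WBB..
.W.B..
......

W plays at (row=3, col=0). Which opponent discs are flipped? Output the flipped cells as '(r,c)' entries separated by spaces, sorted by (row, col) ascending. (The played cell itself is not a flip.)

Dir NW: edge -> no flip
Dir N: first cell '.' (not opp) -> no flip
Dir NE: opp run (2,1) capped by W -> flip
Dir W: edge -> no flip
Dir E: first cell 'W' (not opp) -> no flip
Dir SW: edge -> no flip
Dir S: first cell '.' (not opp) -> no flip
Dir SE: first cell 'W' (not opp) -> no flip

Answer: (2,1)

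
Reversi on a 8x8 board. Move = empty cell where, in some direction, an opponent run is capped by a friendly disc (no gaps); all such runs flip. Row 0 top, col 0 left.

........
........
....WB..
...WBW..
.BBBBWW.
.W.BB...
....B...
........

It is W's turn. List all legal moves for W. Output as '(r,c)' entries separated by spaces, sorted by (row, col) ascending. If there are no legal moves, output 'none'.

Answer: (1,5) (2,3) (2,6) (3,1) (4,0) (5,5) (6,2) (6,3) (7,4)

Derivation:
(1,4): no bracket -> illegal
(1,5): flips 1 -> legal
(1,6): no bracket -> illegal
(2,3): flips 1 -> legal
(2,6): flips 1 -> legal
(3,0): no bracket -> illegal
(3,1): flips 1 -> legal
(3,2): no bracket -> illegal
(3,6): no bracket -> illegal
(4,0): flips 4 -> legal
(5,0): no bracket -> illegal
(5,2): no bracket -> illegal
(5,5): flips 1 -> legal
(6,2): flips 2 -> legal
(6,3): flips 3 -> legal
(6,5): no bracket -> illegal
(7,3): no bracket -> illegal
(7,4): flips 4 -> legal
(7,5): no bracket -> illegal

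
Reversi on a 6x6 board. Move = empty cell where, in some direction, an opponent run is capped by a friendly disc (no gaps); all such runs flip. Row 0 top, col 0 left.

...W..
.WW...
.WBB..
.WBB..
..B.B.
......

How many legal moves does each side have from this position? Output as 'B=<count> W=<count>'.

-- B to move --
(0,0): flips 1 -> legal
(0,1): flips 1 -> legal
(0,2): flips 1 -> legal
(0,4): no bracket -> illegal
(1,0): flips 1 -> legal
(1,3): no bracket -> illegal
(1,4): no bracket -> illegal
(2,0): flips 2 -> legal
(3,0): flips 1 -> legal
(4,0): flips 1 -> legal
(4,1): no bracket -> illegal
B mobility = 7
-- W to move --
(1,3): flips 1 -> legal
(1,4): no bracket -> illegal
(2,4): flips 2 -> legal
(3,4): flips 3 -> legal
(3,5): no bracket -> illegal
(4,1): no bracket -> illegal
(4,3): flips 1 -> legal
(4,5): no bracket -> illegal
(5,1): no bracket -> illegal
(5,2): flips 3 -> legal
(5,3): flips 1 -> legal
(5,4): no bracket -> illegal
(5,5): flips 3 -> legal
W mobility = 7

Answer: B=7 W=7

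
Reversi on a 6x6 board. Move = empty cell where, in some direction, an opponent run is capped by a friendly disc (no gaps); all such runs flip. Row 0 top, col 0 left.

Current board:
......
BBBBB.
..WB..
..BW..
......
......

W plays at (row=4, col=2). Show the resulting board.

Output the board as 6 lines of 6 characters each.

Place W at (4,2); scan 8 dirs for brackets.
Dir NW: first cell '.' (not opp) -> no flip
Dir N: opp run (3,2) capped by W -> flip
Dir NE: first cell 'W' (not opp) -> no flip
Dir W: first cell '.' (not opp) -> no flip
Dir E: first cell '.' (not opp) -> no flip
Dir SW: first cell '.' (not opp) -> no flip
Dir S: first cell '.' (not opp) -> no flip
Dir SE: first cell '.' (not opp) -> no flip
All flips: (3,2)

Answer: ......
BBBBB.
..WB..
..WW..
..W...
......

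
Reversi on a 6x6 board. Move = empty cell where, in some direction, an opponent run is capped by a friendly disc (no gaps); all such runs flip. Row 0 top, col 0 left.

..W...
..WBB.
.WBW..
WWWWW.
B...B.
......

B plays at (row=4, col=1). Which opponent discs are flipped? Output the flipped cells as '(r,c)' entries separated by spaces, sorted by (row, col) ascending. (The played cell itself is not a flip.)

Answer: (2,3) (3,2)

Derivation:
Dir NW: opp run (3,0), next=edge -> no flip
Dir N: opp run (3,1) (2,1), next='.' -> no flip
Dir NE: opp run (3,2) (2,3) capped by B -> flip
Dir W: first cell 'B' (not opp) -> no flip
Dir E: first cell '.' (not opp) -> no flip
Dir SW: first cell '.' (not opp) -> no flip
Dir S: first cell '.' (not opp) -> no flip
Dir SE: first cell '.' (not opp) -> no flip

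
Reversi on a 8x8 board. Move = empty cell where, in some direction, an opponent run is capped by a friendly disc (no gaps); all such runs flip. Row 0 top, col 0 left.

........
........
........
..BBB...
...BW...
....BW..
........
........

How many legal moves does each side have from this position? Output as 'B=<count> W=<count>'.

Answer: B=3 W=5

Derivation:
-- B to move --
(3,5): no bracket -> illegal
(4,5): flips 1 -> legal
(4,6): no bracket -> illegal
(5,3): no bracket -> illegal
(5,6): flips 1 -> legal
(6,4): no bracket -> illegal
(6,5): no bracket -> illegal
(6,6): flips 2 -> legal
B mobility = 3
-- W to move --
(2,1): no bracket -> illegal
(2,2): flips 1 -> legal
(2,3): no bracket -> illegal
(2,4): flips 1 -> legal
(2,5): no bracket -> illegal
(3,1): no bracket -> illegal
(3,5): no bracket -> illegal
(4,1): no bracket -> illegal
(4,2): flips 1 -> legal
(4,5): no bracket -> illegal
(5,2): no bracket -> illegal
(5,3): flips 1 -> legal
(6,3): no bracket -> illegal
(6,4): flips 1 -> legal
(6,5): no bracket -> illegal
W mobility = 5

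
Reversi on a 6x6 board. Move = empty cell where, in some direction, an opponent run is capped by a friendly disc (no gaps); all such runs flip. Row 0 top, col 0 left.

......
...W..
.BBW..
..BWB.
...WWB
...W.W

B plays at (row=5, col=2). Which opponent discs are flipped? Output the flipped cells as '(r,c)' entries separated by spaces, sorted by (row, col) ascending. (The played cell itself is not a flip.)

Dir NW: first cell '.' (not opp) -> no flip
Dir N: first cell '.' (not opp) -> no flip
Dir NE: opp run (4,3) capped by B -> flip
Dir W: first cell '.' (not opp) -> no flip
Dir E: opp run (5,3), next='.' -> no flip
Dir SW: edge -> no flip
Dir S: edge -> no flip
Dir SE: edge -> no flip

Answer: (4,3)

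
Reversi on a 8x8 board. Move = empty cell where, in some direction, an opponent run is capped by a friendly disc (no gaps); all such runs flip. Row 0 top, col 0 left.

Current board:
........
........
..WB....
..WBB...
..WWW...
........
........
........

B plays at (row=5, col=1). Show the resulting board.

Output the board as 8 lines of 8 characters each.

Answer: ........
........
..WB....
..WBB...
..BWW...
.B......
........
........

Derivation:
Place B at (5,1); scan 8 dirs for brackets.
Dir NW: first cell '.' (not opp) -> no flip
Dir N: first cell '.' (not opp) -> no flip
Dir NE: opp run (4,2) capped by B -> flip
Dir W: first cell '.' (not opp) -> no flip
Dir E: first cell '.' (not opp) -> no flip
Dir SW: first cell '.' (not opp) -> no flip
Dir S: first cell '.' (not opp) -> no flip
Dir SE: first cell '.' (not opp) -> no flip
All flips: (4,2)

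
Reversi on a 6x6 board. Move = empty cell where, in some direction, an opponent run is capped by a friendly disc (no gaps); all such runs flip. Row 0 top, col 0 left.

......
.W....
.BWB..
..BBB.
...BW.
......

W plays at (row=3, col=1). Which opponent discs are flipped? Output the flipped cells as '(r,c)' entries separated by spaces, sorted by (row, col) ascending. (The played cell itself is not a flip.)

Dir NW: first cell '.' (not opp) -> no flip
Dir N: opp run (2,1) capped by W -> flip
Dir NE: first cell 'W' (not opp) -> no flip
Dir W: first cell '.' (not opp) -> no flip
Dir E: opp run (3,2) (3,3) (3,4), next='.' -> no flip
Dir SW: first cell '.' (not opp) -> no flip
Dir S: first cell '.' (not opp) -> no flip
Dir SE: first cell '.' (not opp) -> no flip

Answer: (2,1)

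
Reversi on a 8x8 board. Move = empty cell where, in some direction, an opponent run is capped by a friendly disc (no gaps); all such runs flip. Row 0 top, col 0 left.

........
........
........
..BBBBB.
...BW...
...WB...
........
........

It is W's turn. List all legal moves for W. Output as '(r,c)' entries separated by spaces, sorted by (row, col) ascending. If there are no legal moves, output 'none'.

Answer: (2,2) (2,3) (2,4) (2,6) (4,2) (5,5) (6,4)

Derivation:
(2,1): no bracket -> illegal
(2,2): flips 1 -> legal
(2,3): flips 2 -> legal
(2,4): flips 1 -> legal
(2,5): no bracket -> illegal
(2,6): flips 1 -> legal
(2,7): no bracket -> illegal
(3,1): no bracket -> illegal
(3,7): no bracket -> illegal
(4,1): no bracket -> illegal
(4,2): flips 1 -> legal
(4,5): no bracket -> illegal
(4,6): no bracket -> illegal
(4,7): no bracket -> illegal
(5,2): no bracket -> illegal
(5,5): flips 1 -> legal
(6,3): no bracket -> illegal
(6,4): flips 1 -> legal
(6,5): no bracket -> illegal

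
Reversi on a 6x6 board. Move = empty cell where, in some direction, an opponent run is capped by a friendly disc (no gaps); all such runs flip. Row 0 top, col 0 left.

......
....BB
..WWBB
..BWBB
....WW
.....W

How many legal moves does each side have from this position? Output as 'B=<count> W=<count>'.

Answer: B=5 W=5

Derivation:
-- B to move --
(1,1): no bracket -> illegal
(1,2): flips 2 -> legal
(1,3): no bracket -> illegal
(2,1): flips 2 -> legal
(3,1): no bracket -> illegal
(4,2): flips 1 -> legal
(4,3): no bracket -> illegal
(5,3): flips 1 -> legal
(5,4): flips 1 -> legal
B mobility = 5
-- W to move --
(0,3): no bracket -> illegal
(0,4): flips 3 -> legal
(0,5): flips 4 -> legal
(1,3): no bracket -> illegal
(2,1): no bracket -> illegal
(3,1): flips 1 -> legal
(4,1): flips 1 -> legal
(4,2): flips 1 -> legal
(4,3): no bracket -> illegal
W mobility = 5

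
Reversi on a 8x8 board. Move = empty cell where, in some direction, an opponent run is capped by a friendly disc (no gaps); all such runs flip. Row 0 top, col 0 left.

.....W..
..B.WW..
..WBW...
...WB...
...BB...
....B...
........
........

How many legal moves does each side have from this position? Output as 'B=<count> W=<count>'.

Answer: B=5 W=7

Derivation:
-- B to move --
(0,3): no bracket -> illegal
(0,4): flips 2 -> legal
(0,6): no bracket -> illegal
(1,1): flips 2 -> legal
(1,3): no bracket -> illegal
(1,6): no bracket -> illegal
(2,1): flips 1 -> legal
(2,5): flips 1 -> legal
(2,6): no bracket -> illegal
(3,1): no bracket -> illegal
(3,2): flips 2 -> legal
(3,5): no bracket -> illegal
(4,2): no bracket -> illegal
B mobility = 5
-- W to move --
(0,1): no bracket -> illegal
(0,2): flips 1 -> legal
(0,3): no bracket -> illegal
(1,1): no bracket -> illegal
(1,3): flips 1 -> legal
(2,1): no bracket -> illegal
(2,5): no bracket -> illegal
(3,2): flips 1 -> legal
(3,5): flips 1 -> legal
(4,2): no bracket -> illegal
(4,5): no bracket -> illegal
(5,2): no bracket -> illegal
(5,3): flips 1 -> legal
(5,5): flips 1 -> legal
(6,3): no bracket -> illegal
(6,4): flips 3 -> legal
(6,5): no bracket -> illegal
W mobility = 7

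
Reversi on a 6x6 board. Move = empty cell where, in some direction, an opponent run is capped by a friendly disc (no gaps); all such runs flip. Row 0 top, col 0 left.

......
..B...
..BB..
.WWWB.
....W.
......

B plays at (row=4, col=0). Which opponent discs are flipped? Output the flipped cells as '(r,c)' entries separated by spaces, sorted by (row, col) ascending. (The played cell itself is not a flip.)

Dir NW: edge -> no flip
Dir N: first cell '.' (not opp) -> no flip
Dir NE: opp run (3,1) capped by B -> flip
Dir W: edge -> no flip
Dir E: first cell '.' (not opp) -> no flip
Dir SW: edge -> no flip
Dir S: first cell '.' (not opp) -> no flip
Dir SE: first cell '.' (not opp) -> no flip

Answer: (3,1)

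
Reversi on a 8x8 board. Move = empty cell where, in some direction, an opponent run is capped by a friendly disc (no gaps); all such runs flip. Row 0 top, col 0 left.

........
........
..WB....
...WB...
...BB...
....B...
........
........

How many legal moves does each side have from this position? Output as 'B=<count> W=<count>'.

-- B to move --
(1,1): flips 2 -> legal
(1,2): no bracket -> illegal
(1,3): no bracket -> illegal
(2,1): flips 1 -> legal
(2,4): no bracket -> illegal
(3,1): no bracket -> illegal
(3,2): flips 1 -> legal
(4,2): no bracket -> illegal
B mobility = 3
-- W to move --
(1,2): no bracket -> illegal
(1,3): flips 1 -> legal
(1,4): no bracket -> illegal
(2,4): flips 1 -> legal
(2,5): no bracket -> illegal
(3,2): no bracket -> illegal
(3,5): flips 1 -> legal
(4,2): no bracket -> illegal
(4,5): no bracket -> illegal
(5,2): no bracket -> illegal
(5,3): flips 1 -> legal
(5,5): flips 1 -> legal
(6,3): no bracket -> illegal
(6,4): no bracket -> illegal
(6,5): no bracket -> illegal
W mobility = 5

Answer: B=3 W=5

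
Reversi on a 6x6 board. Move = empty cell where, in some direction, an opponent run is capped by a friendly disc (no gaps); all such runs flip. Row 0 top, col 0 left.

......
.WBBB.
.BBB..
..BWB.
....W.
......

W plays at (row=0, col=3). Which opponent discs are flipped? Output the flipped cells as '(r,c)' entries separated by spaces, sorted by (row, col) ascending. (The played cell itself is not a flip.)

Answer: (1,3) (2,3)

Derivation:
Dir NW: edge -> no flip
Dir N: edge -> no flip
Dir NE: edge -> no flip
Dir W: first cell '.' (not opp) -> no flip
Dir E: first cell '.' (not opp) -> no flip
Dir SW: opp run (1,2) (2,1), next='.' -> no flip
Dir S: opp run (1,3) (2,3) capped by W -> flip
Dir SE: opp run (1,4), next='.' -> no flip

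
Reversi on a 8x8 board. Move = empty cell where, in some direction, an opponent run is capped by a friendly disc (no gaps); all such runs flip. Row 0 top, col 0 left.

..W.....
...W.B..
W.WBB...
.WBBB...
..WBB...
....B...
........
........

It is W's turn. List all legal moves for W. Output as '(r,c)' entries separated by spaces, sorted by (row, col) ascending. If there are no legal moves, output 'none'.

(0,4): no bracket -> illegal
(0,5): no bracket -> illegal
(0,6): flips 3 -> legal
(1,2): no bracket -> illegal
(1,4): no bracket -> illegal
(1,6): no bracket -> illegal
(2,1): no bracket -> illegal
(2,5): flips 2 -> legal
(2,6): no bracket -> illegal
(3,5): flips 4 -> legal
(4,1): no bracket -> illegal
(4,5): flips 2 -> legal
(5,2): no bracket -> illegal
(5,3): flips 3 -> legal
(5,5): flips 2 -> legal
(6,3): no bracket -> illegal
(6,4): no bracket -> illegal
(6,5): no bracket -> illegal

Answer: (0,6) (2,5) (3,5) (4,5) (5,3) (5,5)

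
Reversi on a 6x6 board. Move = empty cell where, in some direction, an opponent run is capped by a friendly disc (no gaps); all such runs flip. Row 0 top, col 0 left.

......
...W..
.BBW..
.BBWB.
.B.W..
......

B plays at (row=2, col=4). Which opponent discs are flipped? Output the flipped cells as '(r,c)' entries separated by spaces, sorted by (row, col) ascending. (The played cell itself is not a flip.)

Answer: (2,3)

Derivation:
Dir NW: opp run (1,3), next='.' -> no flip
Dir N: first cell '.' (not opp) -> no flip
Dir NE: first cell '.' (not opp) -> no flip
Dir W: opp run (2,3) capped by B -> flip
Dir E: first cell '.' (not opp) -> no flip
Dir SW: opp run (3,3), next='.' -> no flip
Dir S: first cell 'B' (not opp) -> no flip
Dir SE: first cell '.' (not opp) -> no flip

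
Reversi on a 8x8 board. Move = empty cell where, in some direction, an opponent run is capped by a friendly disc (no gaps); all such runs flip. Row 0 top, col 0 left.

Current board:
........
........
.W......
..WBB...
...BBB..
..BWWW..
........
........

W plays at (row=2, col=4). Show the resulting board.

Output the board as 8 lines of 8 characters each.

Place W at (2,4); scan 8 dirs for brackets.
Dir NW: first cell '.' (not opp) -> no flip
Dir N: first cell '.' (not opp) -> no flip
Dir NE: first cell '.' (not opp) -> no flip
Dir W: first cell '.' (not opp) -> no flip
Dir E: first cell '.' (not opp) -> no flip
Dir SW: opp run (3,3), next='.' -> no flip
Dir S: opp run (3,4) (4,4) capped by W -> flip
Dir SE: first cell '.' (not opp) -> no flip
All flips: (3,4) (4,4)

Answer: ........
........
.W..W...
..WBW...
...BWB..
..BWWW..
........
........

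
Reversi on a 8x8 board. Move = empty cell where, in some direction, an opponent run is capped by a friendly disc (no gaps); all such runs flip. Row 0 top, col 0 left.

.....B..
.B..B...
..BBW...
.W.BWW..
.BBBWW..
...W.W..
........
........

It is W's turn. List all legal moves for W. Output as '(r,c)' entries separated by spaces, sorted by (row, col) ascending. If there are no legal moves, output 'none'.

(0,0): flips 3 -> legal
(0,1): no bracket -> illegal
(0,2): no bracket -> illegal
(0,3): no bracket -> illegal
(0,4): flips 1 -> legal
(0,6): no bracket -> illegal
(1,0): no bracket -> illegal
(1,2): flips 1 -> legal
(1,3): flips 4 -> legal
(1,5): no bracket -> illegal
(1,6): no bracket -> illegal
(2,0): no bracket -> illegal
(2,1): flips 2 -> legal
(2,5): no bracket -> illegal
(3,0): no bracket -> illegal
(3,2): flips 1 -> legal
(4,0): flips 3 -> legal
(5,0): no bracket -> illegal
(5,1): flips 3 -> legal
(5,2): flips 1 -> legal
(5,4): no bracket -> illegal

Answer: (0,0) (0,4) (1,2) (1,3) (2,1) (3,2) (4,0) (5,1) (5,2)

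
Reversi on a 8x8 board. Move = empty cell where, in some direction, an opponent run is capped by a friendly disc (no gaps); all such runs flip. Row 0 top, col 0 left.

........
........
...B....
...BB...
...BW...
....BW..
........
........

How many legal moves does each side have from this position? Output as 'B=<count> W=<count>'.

Answer: B=3 W=5

Derivation:
-- B to move --
(3,5): no bracket -> illegal
(4,5): flips 1 -> legal
(4,6): no bracket -> illegal
(5,3): no bracket -> illegal
(5,6): flips 1 -> legal
(6,4): no bracket -> illegal
(6,5): no bracket -> illegal
(6,6): flips 2 -> legal
B mobility = 3
-- W to move --
(1,2): no bracket -> illegal
(1,3): no bracket -> illegal
(1,4): no bracket -> illegal
(2,2): flips 1 -> legal
(2,4): flips 1 -> legal
(2,5): no bracket -> illegal
(3,2): no bracket -> illegal
(3,5): no bracket -> illegal
(4,2): flips 1 -> legal
(4,5): no bracket -> illegal
(5,2): no bracket -> illegal
(5,3): flips 1 -> legal
(6,3): no bracket -> illegal
(6,4): flips 1 -> legal
(6,5): no bracket -> illegal
W mobility = 5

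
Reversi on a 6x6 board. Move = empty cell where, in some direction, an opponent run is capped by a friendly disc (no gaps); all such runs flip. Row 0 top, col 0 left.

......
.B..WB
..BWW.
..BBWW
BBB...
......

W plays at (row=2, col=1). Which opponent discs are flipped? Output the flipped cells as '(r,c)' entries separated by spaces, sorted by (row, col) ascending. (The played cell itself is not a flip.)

Answer: (2,2)

Derivation:
Dir NW: first cell '.' (not opp) -> no flip
Dir N: opp run (1,1), next='.' -> no flip
Dir NE: first cell '.' (not opp) -> no flip
Dir W: first cell '.' (not opp) -> no flip
Dir E: opp run (2,2) capped by W -> flip
Dir SW: first cell '.' (not opp) -> no flip
Dir S: first cell '.' (not opp) -> no flip
Dir SE: opp run (3,2), next='.' -> no flip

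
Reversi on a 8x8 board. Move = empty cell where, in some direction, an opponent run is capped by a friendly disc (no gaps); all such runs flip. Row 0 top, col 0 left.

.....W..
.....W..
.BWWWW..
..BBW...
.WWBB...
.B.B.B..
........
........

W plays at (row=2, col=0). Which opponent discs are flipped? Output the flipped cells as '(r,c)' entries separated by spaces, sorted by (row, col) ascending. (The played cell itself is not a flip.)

Answer: (2,1)

Derivation:
Dir NW: edge -> no flip
Dir N: first cell '.' (not opp) -> no flip
Dir NE: first cell '.' (not opp) -> no flip
Dir W: edge -> no flip
Dir E: opp run (2,1) capped by W -> flip
Dir SW: edge -> no flip
Dir S: first cell '.' (not opp) -> no flip
Dir SE: first cell '.' (not opp) -> no flip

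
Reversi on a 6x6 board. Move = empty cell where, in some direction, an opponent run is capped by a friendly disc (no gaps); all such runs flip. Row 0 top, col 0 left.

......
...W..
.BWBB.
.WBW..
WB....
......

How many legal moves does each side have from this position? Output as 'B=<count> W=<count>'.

Answer: B=7 W=7

Derivation:
-- B to move --
(0,2): flips 1 -> legal
(0,3): flips 1 -> legal
(0,4): no bracket -> illegal
(1,1): no bracket -> illegal
(1,2): flips 1 -> legal
(1,4): no bracket -> illegal
(2,0): no bracket -> illegal
(3,0): flips 1 -> legal
(3,4): flips 1 -> legal
(4,2): flips 1 -> legal
(4,3): flips 1 -> legal
(4,4): no bracket -> illegal
(5,0): no bracket -> illegal
(5,1): no bracket -> illegal
B mobility = 7
-- W to move --
(1,0): no bracket -> illegal
(1,1): flips 1 -> legal
(1,2): no bracket -> illegal
(1,4): no bracket -> illegal
(1,5): flips 1 -> legal
(2,0): flips 1 -> legal
(2,5): flips 2 -> legal
(3,0): no bracket -> illegal
(3,4): no bracket -> illegal
(3,5): flips 1 -> legal
(4,2): flips 2 -> legal
(4,3): no bracket -> illegal
(5,0): no bracket -> illegal
(5,1): flips 1 -> legal
(5,2): no bracket -> illegal
W mobility = 7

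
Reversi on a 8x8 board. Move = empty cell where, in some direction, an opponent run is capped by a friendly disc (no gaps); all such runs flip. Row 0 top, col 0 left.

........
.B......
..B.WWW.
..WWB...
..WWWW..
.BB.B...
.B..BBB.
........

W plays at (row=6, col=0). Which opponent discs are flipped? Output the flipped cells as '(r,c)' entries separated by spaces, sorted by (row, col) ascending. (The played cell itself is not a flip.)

Answer: (5,1)

Derivation:
Dir NW: edge -> no flip
Dir N: first cell '.' (not opp) -> no flip
Dir NE: opp run (5,1) capped by W -> flip
Dir W: edge -> no flip
Dir E: opp run (6,1), next='.' -> no flip
Dir SW: edge -> no flip
Dir S: first cell '.' (not opp) -> no flip
Dir SE: first cell '.' (not opp) -> no flip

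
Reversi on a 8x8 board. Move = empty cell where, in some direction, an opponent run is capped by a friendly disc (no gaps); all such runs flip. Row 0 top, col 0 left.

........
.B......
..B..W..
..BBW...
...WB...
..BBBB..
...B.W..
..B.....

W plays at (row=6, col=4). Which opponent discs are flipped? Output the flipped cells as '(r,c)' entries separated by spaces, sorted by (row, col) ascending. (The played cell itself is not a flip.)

Answer: (4,4) (5,4)

Derivation:
Dir NW: opp run (5,3), next='.' -> no flip
Dir N: opp run (5,4) (4,4) capped by W -> flip
Dir NE: opp run (5,5), next='.' -> no flip
Dir W: opp run (6,3), next='.' -> no flip
Dir E: first cell 'W' (not opp) -> no flip
Dir SW: first cell '.' (not opp) -> no flip
Dir S: first cell '.' (not opp) -> no flip
Dir SE: first cell '.' (not opp) -> no flip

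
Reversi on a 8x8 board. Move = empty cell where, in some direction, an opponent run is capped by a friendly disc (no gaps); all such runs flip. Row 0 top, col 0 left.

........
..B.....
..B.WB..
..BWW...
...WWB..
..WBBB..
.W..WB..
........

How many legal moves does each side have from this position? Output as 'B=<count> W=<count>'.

Answer: B=10 W=12

Derivation:
-- B to move --
(1,3): no bracket -> illegal
(1,4): flips 3 -> legal
(1,5): no bracket -> illegal
(2,3): flips 4 -> legal
(3,5): flips 3 -> legal
(4,1): no bracket -> illegal
(4,2): flips 2 -> legal
(5,0): no bracket -> illegal
(5,1): flips 1 -> legal
(6,0): no bracket -> illegal
(6,2): no bracket -> illegal
(6,3): flips 1 -> legal
(7,0): flips 4 -> legal
(7,1): no bracket -> illegal
(7,2): no bracket -> illegal
(7,3): flips 1 -> legal
(7,4): flips 1 -> legal
(7,5): flips 1 -> legal
B mobility = 10
-- W to move --
(0,1): no bracket -> illegal
(0,2): no bracket -> illegal
(0,3): no bracket -> illegal
(1,1): flips 1 -> legal
(1,3): no bracket -> illegal
(1,4): no bracket -> illegal
(1,5): no bracket -> illegal
(1,6): flips 1 -> legal
(2,1): flips 1 -> legal
(2,3): no bracket -> illegal
(2,6): flips 1 -> legal
(3,1): flips 1 -> legal
(3,5): no bracket -> illegal
(3,6): no bracket -> illegal
(4,1): no bracket -> illegal
(4,2): flips 1 -> legal
(4,6): flips 2 -> legal
(5,6): flips 4 -> legal
(6,2): flips 1 -> legal
(6,3): flips 1 -> legal
(6,6): flips 2 -> legal
(7,4): no bracket -> illegal
(7,5): no bracket -> illegal
(7,6): flips 2 -> legal
W mobility = 12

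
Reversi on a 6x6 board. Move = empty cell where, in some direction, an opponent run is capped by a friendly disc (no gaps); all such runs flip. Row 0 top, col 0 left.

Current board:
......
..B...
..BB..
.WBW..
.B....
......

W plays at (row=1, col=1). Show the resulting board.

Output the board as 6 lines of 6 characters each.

Answer: ......
.WB...
..WB..
.WBW..
.B....
......

Derivation:
Place W at (1,1); scan 8 dirs for brackets.
Dir NW: first cell '.' (not opp) -> no flip
Dir N: first cell '.' (not opp) -> no flip
Dir NE: first cell '.' (not opp) -> no flip
Dir W: first cell '.' (not opp) -> no flip
Dir E: opp run (1,2), next='.' -> no flip
Dir SW: first cell '.' (not opp) -> no flip
Dir S: first cell '.' (not opp) -> no flip
Dir SE: opp run (2,2) capped by W -> flip
All flips: (2,2)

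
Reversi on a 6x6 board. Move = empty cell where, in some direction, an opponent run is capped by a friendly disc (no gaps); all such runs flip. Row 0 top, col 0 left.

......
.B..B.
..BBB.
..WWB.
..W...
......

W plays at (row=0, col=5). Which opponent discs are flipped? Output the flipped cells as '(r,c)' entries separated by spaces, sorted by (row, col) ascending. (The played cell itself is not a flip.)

Answer: (1,4) (2,3)

Derivation:
Dir NW: edge -> no flip
Dir N: edge -> no flip
Dir NE: edge -> no flip
Dir W: first cell '.' (not opp) -> no flip
Dir E: edge -> no flip
Dir SW: opp run (1,4) (2,3) capped by W -> flip
Dir S: first cell '.' (not opp) -> no flip
Dir SE: edge -> no flip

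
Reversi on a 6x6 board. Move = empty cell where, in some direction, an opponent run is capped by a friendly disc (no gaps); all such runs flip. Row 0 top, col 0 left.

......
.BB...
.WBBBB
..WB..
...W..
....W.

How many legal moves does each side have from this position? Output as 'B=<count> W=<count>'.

-- B to move --
(1,0): no bracket -> illegal
(2,0): flips 1 -> legal
(3,0): flips 1 -> legal
(3,1): flips 2 -> legal
(3,4): no bracket -> illegal
(4,1): flips 1 -> legal
(4,2): flips 1 -> legal
(4,4): no bracket -> illegal
(4,5): no bracket -> illegal
(5,2): no bracket -> illegal
(5,3): flips 1 -> legal
(5,5): no bracket -> illegal
B mobility = 6
-- W to move --
(0,0): no bracket -> illegal
(0,1): flips 1 -> legal
(0,2): flips 2 -> legal
(0,3): flips 1 -> legal
(1,0): no bracket -> illegal
(1,3): flips 2 -> legal
(1,4): flips 1 -> legal
(1,5): no bracket -> illegal
(2,0): no bracket -> illegal
(3,1): no bracket -> illegal
(3,4): flips 1 -> legal
(3,5): no bracket -> illegal
(4,2): no bracket -> illegal
(4,4): no bracket -> illegal
W mobility = 6

Answer: B=6 W=6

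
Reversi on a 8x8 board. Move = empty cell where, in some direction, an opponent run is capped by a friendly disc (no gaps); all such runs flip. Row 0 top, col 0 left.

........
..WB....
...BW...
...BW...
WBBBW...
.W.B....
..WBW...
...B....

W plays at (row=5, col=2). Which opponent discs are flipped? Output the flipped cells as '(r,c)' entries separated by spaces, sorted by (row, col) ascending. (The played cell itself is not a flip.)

Dir NW: opp run (4,1), next='.' -> no flip
Dir N: opp run (4,2), next='.' -> no flip
Dir NE: opp run (4,3) capped by W -> flip
Dir W: first cell 'W' (not opp) -> no flip
Dir E: opp run (5,3), next='.' -> no flip
Dir SW: first cell '.' (not opp) -> no flip
Dir S: first cell 'W' (not opp) -> no flip
Dir SE: opp run (6,3), next='.' -> no flip

Answer: (4,3)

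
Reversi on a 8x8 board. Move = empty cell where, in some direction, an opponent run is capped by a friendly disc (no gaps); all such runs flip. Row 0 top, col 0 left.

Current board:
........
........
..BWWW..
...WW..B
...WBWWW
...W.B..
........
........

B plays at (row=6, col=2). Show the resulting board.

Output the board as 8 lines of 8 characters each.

Answer: ........
........
..BWWW..
...WW..B
...WBWWW
...B.B..
..B.....
........

Derivation:
Place B at (6,2); scan 8 dirs for brackets.
Dir NW: first cell '.' (not opp) -> no flip
Dir N: first cell '.' (not opp) -> no flip
Dir NE: opp run (5,3) capped by B -> flip
Dir W: first cell '.' (not opp) -> no flip
Dir E: first cell '.' (not opp) -> no flip
Dir SW: first cell '.' (not opp) -> no flip
Dir S: first cell '.' (not opp) -> no flip
Dir SE: first cell '.' (not opp) -> no flip
All flips: (5,3)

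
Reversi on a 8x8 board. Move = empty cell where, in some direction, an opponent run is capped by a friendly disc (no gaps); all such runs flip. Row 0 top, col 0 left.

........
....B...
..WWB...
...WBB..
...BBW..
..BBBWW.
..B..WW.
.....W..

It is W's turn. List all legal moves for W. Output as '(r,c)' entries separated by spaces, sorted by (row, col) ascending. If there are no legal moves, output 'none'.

Answer: (0,5) (1,5) (2,5) (3,2) (3,6) (4,2) (5,1) (6,3)

Derivation:
(0,3): no bracket -> illegal
(0,4): no bracket -> illegal
(0,5): flips 1 -> legal
(1,3): no bracket -> illegal
(1,5): flips 1 -> legal
(2,5): flips 2 -> legal
(2,6): no bracket -> illegal
(3,2): flips 2 -> legal
(3,6): flips 2 -> legal
(4,1): no bracket -> illegal
(4,2): flips 2 -> legal
(4,6): no bracket -> illegal
(5,1): flips 3 -> legal
(6,1): no bracket -> illegal
(6,3): flips 3 -> legal
(6,4): no bracket -> illegal
(7,1): no bracket -> illegal
(7,2): no bracket -> illegal
(7,3): no bracket -> illegal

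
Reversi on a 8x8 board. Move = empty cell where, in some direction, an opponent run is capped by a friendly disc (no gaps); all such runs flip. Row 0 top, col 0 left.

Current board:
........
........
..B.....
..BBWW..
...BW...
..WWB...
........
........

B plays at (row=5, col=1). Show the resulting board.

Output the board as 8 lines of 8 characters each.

Place B at (5,1); scan 8 dirs for brackets.
Dir NW: first cell '.' (not opp) -> no flip
Dir N: first cell '.' (not opp) -> no flip
Dir NE: first cell '.' (not opp) -> no flip
Dir W: first cell '.' (not opp) -> no flip
Dir E: opp run (5,2) (5,3) capped by B -> flip
Dir SW: first cell '.' (not opp) -> no flip
Dir S: first cell '.' (not opp) -> no flip
Dir SE: first cell '.' (not opp) -> no flip
All flips: (5,2) (5,3)

Answer: ........
........
..B.....
..BBWW..
...BW...
.BBBB...
........
........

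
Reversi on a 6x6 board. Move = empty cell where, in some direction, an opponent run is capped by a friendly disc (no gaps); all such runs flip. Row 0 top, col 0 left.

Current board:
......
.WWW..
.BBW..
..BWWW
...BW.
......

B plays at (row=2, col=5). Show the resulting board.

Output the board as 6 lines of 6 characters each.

Place B at (2,5); scan 8 dirs for brackets.
Dir NW: first cell '.' (not opp) -> no flip
Dir N: first cell '.' (not opp) -> no flip
Dir NE: edge -> no flip
Dir W: first cell '.' (not opp) -> no flip
Dir E: edge -> no flip
Dir SW: opp run (3,4) capped by B -> flip
Dir S: opp run (3,5), next='.' -> no flip
Dir SE: edge -> no flip
All flips: (3,4)

Answer: ......
.WWW..
.BBW.B
..BWBW
...BW.
......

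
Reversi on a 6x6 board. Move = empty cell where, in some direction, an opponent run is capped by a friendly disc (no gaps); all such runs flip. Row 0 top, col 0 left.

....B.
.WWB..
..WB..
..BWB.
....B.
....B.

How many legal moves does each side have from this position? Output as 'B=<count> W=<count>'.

-- B to move --
(0,0): flips 3 -> legal
(0,1): flips 1 -> legal
(0,2): flips 2 -> legal
(0,3): no bracket -> illegal
(1,0): flips 2 -> legal
(2,0): no bracket -> illegal
(2,1): flips 1 -> legal
(2,4): no bracket -> illegal
(3,1): flips 1 -> legal
(4,2): no bracket -> illegal
(4,3): flips 1 -> legal
B mobility = 7
-- W to move --
(0,2): no bracket -> illegal
(0,3): flips 2 -> legal
(0,5): no bracket -> illegal
(1,4): flips 1 -> legal
(1,5): no bracket -> illegal
(2,1): no bracket -> illegal
(2,4): flips 1 -> legal
(2,5): no bracket -> illegal
(3,1): flips 1 -> legal
(3,5): flips 1 -> legal
(4,1): no bracket -> illegal
(4,2): flips 1 -> legal
(4,3): no bracket -> illegal
(4,5): flips 2 -> legal
(5,3): no bracket -> illegal
(5,5): flips 1 -> legal
W mobility = 8

Answer: B=7 W=8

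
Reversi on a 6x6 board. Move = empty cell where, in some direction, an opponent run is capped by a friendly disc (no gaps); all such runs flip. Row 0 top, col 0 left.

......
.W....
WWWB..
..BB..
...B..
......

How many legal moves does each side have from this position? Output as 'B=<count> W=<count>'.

Answer: B=3 W=4

Derivation:
-- B to move --
(0,0): flips 2 -> legal
(0,1): no bracket -> illegal
(0,2): no bracket -> illegal
(1,0): flips 1 -> legal
(1,2): flips 1 -> legal
(1,3): no bracket -> illegal
(3,0): no bracket -> illegal
(3,1): no bracket -> illegal
B mobility = 3
-- W to move --
(1,2): no bracket -> illegal
(1,3): no bracket -> illegal
(1,4): no bracket -> illegal
(2,4): flips 1 -> legal
(3,1): no bracket -> illegal
(3,4): no bracket -> illegal
(4,1): no bracket -> illegal
(4,2): flips 1 -> legal
(4,4): flips 1 -> legal
(5,2): no bracket -> illegal
(5,3): no bracket -> illegal
(5,4): flips 2 -> legal
W mobility = 4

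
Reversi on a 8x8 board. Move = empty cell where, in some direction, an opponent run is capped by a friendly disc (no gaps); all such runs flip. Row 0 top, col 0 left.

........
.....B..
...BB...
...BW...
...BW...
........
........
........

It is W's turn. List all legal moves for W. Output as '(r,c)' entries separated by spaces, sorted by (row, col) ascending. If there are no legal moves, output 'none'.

Answer: (1,2) (1,4) (2,2) (3,2) (4,2) (5,2)

Derivation:
(0,4): no bracket -> illegal
(0,5): no bracket -> illegal
(0,6): no bracket -> illegal
(1,2): flips 1 -> legal
(1,3): no bracket -> illegal
(1,4): flips 1 -> legal
(1,6): no bracket -> illegal
(2,2): flips 1 -> legal
(2,5): no bracket -> illegal
(2,6): no bracket -> illegal
(3,2): flips 1 -> legal
(3,5): no bracket -> illegal
(4,2): flips 1 -> legal
(5,2): flips 1 -> legal
(5,3): no bracket -> illegal
(5,4): no bracket -> illegal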